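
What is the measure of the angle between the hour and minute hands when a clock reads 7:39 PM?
Hour hand position: 7 x 30 + 39 x 0.5 = 229.5 degrees
Minute hand position: 39 x 6 = 234 degrees
Difference: |229.5 - 234| = 4.5 degrees
The angle between the hands is 4.5 degrees

Final answer: 4.5 degrees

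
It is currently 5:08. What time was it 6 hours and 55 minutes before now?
Starting time: 5:08 = 308 total minutes past 12:00
Subtracting: 6 hours and 55 minutes = 415 minutes
308 - 415 = -107 (negative, add 12 hours = 720) = 613 minutes
= 10 hours and 13 minutes past 12:00 = 10:13

Final answer: 10:13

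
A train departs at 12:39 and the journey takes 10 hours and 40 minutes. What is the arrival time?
Starting time: 12:39
Adding 40 minutes to 39 minutes: 39 + 40 = 79 minutes = 1 hour and 19 minutes
Adding 10 hours: 12 + 10 + 1 (carry) = 23 - 12 = 11
Final time: 11:19

Final answer: 11:19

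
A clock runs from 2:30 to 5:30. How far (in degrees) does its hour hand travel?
The hour hand moves 0.5 degrees per minute.
Time elapsed: 5:30 - 2:30 = 180 minutes
Angular displacement: 180 x 0.5 = 90 degrees

Final answer: 90 degrees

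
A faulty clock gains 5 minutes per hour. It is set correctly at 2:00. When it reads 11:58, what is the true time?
For every 60 true minutes, the faulty clock advances 65 minutes, so 1 faulty-clock minute corresponds to 60/65 true minutes.
From 2:00 to 11:58 on the faulty dial is 598 minutes.
True elapsed: 598 x 60/65 = 552 minutes = 9 hours and 12 minutes.
True time: 2:00 + 9 hours and 12 minutes = 11:12.

Final answer: 11:12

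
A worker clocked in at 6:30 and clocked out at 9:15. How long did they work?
From 6:30 to 9:15:
(9 x 60 + 15) - (6 x 60 + 30) = 555 - 390 = 165 minutes
= 2 hours and 45 minutes

Final answer: 2 hours and 45 minutes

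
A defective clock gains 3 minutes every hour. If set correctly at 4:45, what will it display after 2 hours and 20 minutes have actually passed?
For every 60 true minutes, the faulty clock advances 60 + 3 = 63 minutes.
True elapsed: 2 hours and 20 minutes = 140 minutes.
Faulty clock advances: 140 x 63/60 = 147 minutes (drift: 7 minutes ahead).
Shown time: 4:45 + 147 minutes = 7:12.

Final answer: 7:12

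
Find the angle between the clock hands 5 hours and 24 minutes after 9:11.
First find the time 5 hours and 24 minutes after 9:11.
Total minutes: 9 x 60 + 11 + 5 x 60 + 24 = 875.
875 mod 720 = 155 minutes = 2:35.
Now compute the angle at 2:35:
Hour hand: 2 x 30 + 35 x 0.5 = 77.5 degrees
Minute hand: 35 x 6 = 210 degrees
Difference: |77.5 - 210| = 132.5 degrees
The angle is 132.5 degrees

Final answer: 132.5 degrees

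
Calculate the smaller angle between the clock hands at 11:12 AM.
Hour hand position: 11 x 30 + 12 x 0.5 = 336 degrees
Minute hand position: 12 x 6 = 72 degrees
Difference: |336 - 72| = 264 degrees
Since 264 > 180, the smaller angle is 360 - 264 = 96 degrees

Final answer: 96 degrees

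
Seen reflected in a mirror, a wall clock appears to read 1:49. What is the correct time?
Reflection across the vertical (12-6) axis maps a hand at angle A degrees to (360 - A) degrees, which sends a reading of T minutes past 12:00 to (720 - T) minutes past 12:00.
Mirror reads 1:49 = 109 minutes past 12:00.
Actual time: (720 - 109) mod 720 = 611 minutes = 10:11.

Final answer: 10:11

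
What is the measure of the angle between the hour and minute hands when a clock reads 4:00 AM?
Hour hand position: 4 x 30 + 0 x 0.5 = 120 degrees
Minute hand position: 0 x 6 = 0 degrees
Difference: |120 - 0| = 120 degrees
The angle between the hands is 120 degrees

Final answer: 120 degrees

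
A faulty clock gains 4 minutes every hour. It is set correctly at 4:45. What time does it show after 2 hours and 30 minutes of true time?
For every 60 true minutes, the faulty clock advances 60 + 4 = 64 minutes.
True elapsed: 2 hours and 30 minutes = 150 minutes.
Faulty clock advances: 150 x 64/60 = 160 minutes (drift: 10 minutes ahead).
Shown time: 4:45 + 160 minutes = 7:25.

Final answer: 7:25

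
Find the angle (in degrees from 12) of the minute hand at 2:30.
The minute hand moves 6 degrees per minute.
At 2:30: 30 x 6 = 180 degrees

Final answer: 180 degrees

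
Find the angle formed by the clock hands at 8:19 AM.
Hour hand position: 8 x 30 + 19 x 0.5 = 249.5 degrees
Minute hand position: 19 x 6 = 114 degrees
Difference: |249.5 - 114| = 135.5 degrees
The angle between the hands is 135.5 degrees

Final answer: 135.5 degrees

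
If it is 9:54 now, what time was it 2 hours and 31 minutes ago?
Starting time: 9:54 = 594 total minutes past 12:00
Subtracting: 2 hours and 31 minutes = 151 minutes
594 - 151 = 443 minutes
= 7 hours and 23 minutes past 12:00 = 7:23

Final answer: 7:23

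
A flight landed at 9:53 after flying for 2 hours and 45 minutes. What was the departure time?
Starting time: 9:53 = 593 total minutes past 12:00
Subtracting: 2 hours and 45 minutes = 165 minutes
593 - 165 = 428 minutes
= 7 hours and 8 minutes past 12:00 = 7:08

Final answer: 7:08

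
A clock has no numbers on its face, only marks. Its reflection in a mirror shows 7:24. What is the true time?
Reflection across the vertical (12-6) axis maps a hand at angle A degrees to (360 - A) degrees, which sends a reading of T minutes past 12:00 to (720 - T) minutes past 12:00.
Mirror reads 7:24 = 444 minutes past 12:00.
Actual time: (720 - 444) mod 720 = 276 minutes = 4:36.

Final answer: 4:36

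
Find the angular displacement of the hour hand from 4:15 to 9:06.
The hour hand moves 0.5 degrees per minute.
Time elapsed: 9:06 - 4:15 = 291 minutes
Angular displacement: 291 x 0.5 = 145.5 degrees

Final answer: 145.5 degrees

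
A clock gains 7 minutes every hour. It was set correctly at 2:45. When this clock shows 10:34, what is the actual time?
For every 60 true minutes, the faulty clock advances 67 minutes, so 1 faulty-clock minute corresponds to 60/67 true minutes.
From 2:45 to 10:34 on the faulty dial is 469 minutes.
True elapsed: 469 x 60/67 = 420 minutes = 7 hours.
True time: 2:45 + 7 hours = 9:45.

Final answer: 9:45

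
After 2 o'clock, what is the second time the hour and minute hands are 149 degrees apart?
At t minutes past 2:00, the hour hand is at 30 x 2 + 0.5t degrees and the minute hand is at 6t degrees.
The smaller angle between them is 149 degrees when |30H - 5.5t| = 149 or |30H - 5.5t| = 211.
With H = 2, solve 30 x 2 - 5.5t = +/- target for each target:
  t = (30 x 2 - 149) / 5.5 = -16.18 (outside (0, 60))
  t = (30 x 2 + 149) / 5.5 = 38
  t = (30 x 2 - 211) / 5.5 = -27.45 (outside (0, 60))
  t = (30 x 2 + 211) / 5.5 = 49.27
Valid solutions in (0, 60): {38, 49.27} minutes.
The second occurrence is t = 49.27 minutes.
The hands form a 149-degree angle at 49.27 minutes past 2:00.

Final answer: 49.27 minutes past 2:00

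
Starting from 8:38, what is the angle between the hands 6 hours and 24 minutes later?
First find the time 6 hours and 24 minutes after 8:38.
Total minutes: 8 x 60 + 38 + 6 x 60 + 24 = 902.
902 mod 720 = 182 minutes = 3:02.
Now compute the angle at 3:02:
Hour hand: 3 x 30 + 2 x 0.5 = 91 degrees
Minute hand: 2 x 6 = 12 degrees
Difference: |91 - 12| = 79 degrees
The angle is 79 degrees

Final answer: 79 degrees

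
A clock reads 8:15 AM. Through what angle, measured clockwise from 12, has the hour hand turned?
The hour hand moves 30 degrees per hour and 0.5 degrees per minute.
At 8:15: (8) x 30 + 15 x 0.5 = 240 + 7.5 = 247.5 degrees

Final answer: 247.5 degrees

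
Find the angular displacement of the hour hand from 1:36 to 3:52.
The hour hand moves 0.5 degrees per minute.
Time elapsed: 3:52 - 1:36 = 136 minutes
Angular displacement: 136 x 0.5 = 68 degrees

Final answer: 68 degrees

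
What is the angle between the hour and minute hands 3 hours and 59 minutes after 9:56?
First find the time 3 hours and 59 minutes after 9:56.
Total minutes: 9 x 60 + 56 + 3 x 60 + 59 = 835.
835 mod 720 = 115 minutes = 1:55.
Now compute the angle at 1:55:
Hour hand: 1 x 30 + 55 x 0.5 = 57.5 degrees
Minute hand: 55 x 6 = 330 degrees
Difference: |57.5 - 330| = 272.5 degrees
Smaller angle: 360 - 272.5 = 87.5 degrees

Final answer: 87.5 degrees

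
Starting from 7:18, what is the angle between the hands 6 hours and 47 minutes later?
First find the time 6 hours and 47 minutes after 7:18.
Total minutes: 7 x 60 + 18 + 6 x 60 + 47 = 845.
845 mod 720 = 125 minutes = 2:05.
Now compute the angle at 2:05:
Hour hand: 2 x 30 + 5 x 0.5 = 62.5 degrees
Minute hand: 5 x 6 = 30 degrees
Difference: |62.5 - 30| = 32.5 degrees
The angle is 32.5 degrees

Final answer: 32.5 degrees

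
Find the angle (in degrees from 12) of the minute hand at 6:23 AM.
The minute hand moves 6 degrees per minute.
At 6:23: 23 x 6 = 138 degrees

Final answer: 138 degrees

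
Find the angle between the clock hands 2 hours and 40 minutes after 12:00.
First find the time 2 hours and 40 minutes after 12:00.
Total minutes: 12 x 60 + 0 + 2 x 60 + 40 = 880.
880 mod 720 = 160 minutes = 2:40.
Now compute the angle at 2:40:
Hour hand: 2 x 30 + 40 x 0.5 = 80 degrees
Minute hand: 40 x 6 = 240 degrees
Difference: |80 - 240| = 160 degrees
The angle is 160 degrees

Final answer: 160 degrees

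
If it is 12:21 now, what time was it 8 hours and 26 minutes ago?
Starting time: 12:21 = 21 total minutes past 12:00
Subtracting: 8 hours and 26 minutes = 506 minutes
21 - 506 = -485 (negative, add 12 hours = 720) = 235 minutes
= 3 hours and 55 minutes past 12:00 = 3:55

Final answer: 3:55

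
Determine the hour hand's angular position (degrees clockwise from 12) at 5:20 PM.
The hour hand moves 30 degrees per hour and 0.5 degrees per minute.
At 5:20: (5) x 30 + 20 x 0.5 = 150 + 10 = 160 degrees

Final answer: 160 degrees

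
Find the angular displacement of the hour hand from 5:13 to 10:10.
The hour hand moves 0.5 degrees per minute.
Time elapsed: 10:10 - 5:13 = 297 minutes
Angular displacement: 297 x 0.5 = 148.5 degrees

Final answer: 148.5 degrees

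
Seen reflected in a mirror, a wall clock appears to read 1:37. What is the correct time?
Reflection across the vertical (12-6) axis maps a hand at angle A degrees to (360 - A) degrees, which sends a reading of T minutes past 12:00 to (720 - T) minutes past 12:00.
Mirror reads 1:37 = 97 minutes past 12:00.
Actual time: (720 - 97) mod 720 = 623 minutes = 10:23.

Final answer: 10:23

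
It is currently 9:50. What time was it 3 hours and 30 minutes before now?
Starting time: 9:50 = 590 total minutes past 12:00
Subtracting: 3 hours and 30 minutes = 210 minutes
590 - 210 = 380 minutes
= 6 hours and 20 minutes past 12:00 = 6:20

Final answer: 6:20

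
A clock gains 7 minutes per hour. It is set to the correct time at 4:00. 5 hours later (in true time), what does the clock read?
For every 60 true minutes, the faulty clock advances 60 + 7 = 67 minutes.
True elapsed: 5 hours = 300 minutes.
Faulty clock advances: 300 x 67/60 = 335 minutes (drift: 35 minutes ahead).
Shown time: 4:00 + 335 minutes = 9:35.

Final answer: 9:35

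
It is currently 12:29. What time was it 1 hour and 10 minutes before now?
Starting time: 12:29 = 29 total minutes past 12:00
Subtracting: 1 hour and 10 minutes = 70 minutes
29 - 70 = -41 (negative, add 12 hours = 720) = 679 minutes
= 11 hours and 19 minutes past 12:00 = 11:19

Final answer: 11:19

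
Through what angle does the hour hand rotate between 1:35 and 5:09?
The hour hand moves 0.5 degrees per minute.
Time elapsed: 5:09 - 1:35 = 214 minutes
Angular displacement: 214 x 0.5 = 107 degrees

Final answer: 107 degrees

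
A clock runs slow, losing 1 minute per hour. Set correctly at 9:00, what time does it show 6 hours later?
For every 60 true minutes, the faulty clock advances 60 - 1 = 59 minutes.
True elapsed: 6 hours = 360 minutes.
Faulty clock advances: 360 x 59/60 = 354 minutes (drift: 6 minutes behind).
Shown time: 9:00 + 354 minutes = 2:54.

Final answer: 2:54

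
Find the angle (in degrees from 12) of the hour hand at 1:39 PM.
The hour hand moves 30 degrees per hour and 0.5 degrees per minute.
At 1:39: (1) x 30 + 39 x 0.5 = 30 + 19.5 = 49.5 degrees

Final answer: 49.5 degrees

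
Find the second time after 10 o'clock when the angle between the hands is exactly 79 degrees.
At t minutes past 10:00, the hour hand is at 30 x 10 + 0.5t degrees and the minute hand is at 6t degrees.
The smaller angle between them is 79 degrees when |30H - 5.5t| = 79 or |30H - 5.5t| = 281.
With H = 10, solve 30 x 10 - 5.5t = +/- target for each target:
  t = (30 x 10 - 79) / 5.5 = 40.18
  t = (30 x 10 + 79) / 5.5 = 68.91 (outside (0, 60))
  t = (30 x 10 - 281) / 5.5 = 3.45
  t = (30 x 10 + 281) / 5.5 = 105.64 (outside (0, 60))
Valid solutions in (0, 60): {3.45, 40.18} minutes.
The second occurrence is t = 40.18 minutes.
The hands form a 79-degree angle at 40.18 minutes past 10:00.

Final answer: 40.18 minutes past 10:00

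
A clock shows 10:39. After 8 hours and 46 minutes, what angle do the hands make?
First find the time 8 hours and 46 minutes after 10:39.
Total minutes: 10 x 60 + 39 + 8 x 60 + 46 = 1165.
1165 mod 720 = 445 minutes = 7:25.
Now compute the angle at 7:25:
Hour hand: 7 x 30 + 25 x 0.5 = 222.5 degrees
Minute hand: 25 x 6 = 150 degrees
Difference: |222.5 - 150| = 72.5 degrees
The angle is 72.5 degrees

Final answer: 72.5 degrees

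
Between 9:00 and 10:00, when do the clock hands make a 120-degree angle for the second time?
At t minutes past 9:00, the hour hand is at 30 x 9 + 0.5t degrees and the minute hand is at 6t degrees.
The smaller angle between them is 120 degrees when |30H - 5.5t| = 120 or |30H - 5.5t| = 240.
With H = 9, solve 30 x 9 - 5.5t = +/- target for each target:
  t = (30 x 9 - 120) / 5.5 = 27.27
  t = (30 x 9 + 120) / 5.5 = 70.91 (outside (0, 60))
  t = (30 x 9 - 240) / 5.5 = 5.45
  t = (30 x 9 + 240) / 5.5 = 92.73 (outside (0, 60))
Valid solutions in (0, 60): {5.45, 27.27} minutes.
The second occurrence is t = 27.27 minutes.
The hands form a 120-degree angle at 27.27 minutes past 9:00.

Final answer: 27.27 minutes past 9:00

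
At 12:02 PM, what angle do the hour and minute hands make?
Hour hand position: 0 x 30 + 2 x 0.5 = 1 degrees
Minute hand position: 2 x 6 = 12 degrees
Difference: |1 - 12| = 11 degrees
The angle between the hands is 11 degrees

Final answer: 11 degrees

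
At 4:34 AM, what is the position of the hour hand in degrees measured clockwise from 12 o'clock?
The hour hand moves 30 degrees per hour and 0.5 degrees per minute.
At 4:34: (4) x 30 + 34 x 0.5 = 120 + 17 = 137 degrees

Final answer: 137 degrees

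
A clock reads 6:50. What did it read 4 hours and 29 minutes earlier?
Starting time: 6:50 = 410 total minutes past 12:00
Subtracting: 4 hours and 29 minutes = 269 minutes
410 - 269 = 141 minutes
= 2 hours and 21 minutes past 12:00 = 2:21

Final answer: 2:21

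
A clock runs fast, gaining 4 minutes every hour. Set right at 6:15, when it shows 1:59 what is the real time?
For every 60 true minutes, the faulty clock advances 64 minutes, so 1 faulty-clock minute corresponds to 60/64 true minutes.
From 6:15 to 1:59 on the faulty dial is 464 minutes.
True elapsed: 464 x 60/64 = 435 minutes = 7 hours and 15 minutes.
True time: 6:15 + 7 hours and 15 minutes = 1:30.

Final answer: 1:30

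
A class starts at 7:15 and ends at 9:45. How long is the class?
From 7:15 to 9:45:
(9 x 60 + 45) - (7 x 60 + 15) = 585 - 435 = 150 minutes
= 2 hours and 30 minutes

Final answer: 2 hours and 30 minutes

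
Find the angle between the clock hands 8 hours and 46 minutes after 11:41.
First find the time 8 hours and 46 minutes after 11:41.
Total minutes: 11 x 60 + 41 + 8 x 60 + 46 = 1227.
1227 mod 720 = 507 minutes = 8:27.
Now compute the angle at 8:27:
Hour hand: 8 x 30 + 27 x 0.5 = 253.5 degrees
Minute hand: 27 x 6 = 162 degrees
Difference: |253.5 - 162| = 91.5 degrees
The angle is 91.5 degrees

Final answer: 91.5 degrees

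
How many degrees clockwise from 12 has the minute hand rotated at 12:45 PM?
The minute hand moves 6 degrees per minute.
At 12:45: 45 x 6 = 270 degrees

Final answer: 270 degrees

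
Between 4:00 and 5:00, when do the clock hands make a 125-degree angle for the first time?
At t minutes past 4:00, the hour hand is at 30 x 4 + 0.5t degrees and the minute hand is at 6t degrees.
The smaller angle between them is 125 degrees when |30H - 5.5t| = 125 or |30H - 5.5t| = 235.
With H = 4, solve 30 x 4 - 5.5t = +/- target for each target:
  t = (30 x 4 - 125) / 5.5 = -0.91 (outside (0, 60))
  t = (30 x 4 + 125) / 5.5 = 44.55
  t = (30 x 4 - 235) / 5.5 = -20.91 (outside (0, 60))
  t = (30 x 4 + 235) / 5.5 = 64.55 (outside (0, 60))
Valid solutions in (0, 60): {44.55} minutes.
The first occurrence is t = 44.55 minutes.
The hands form a 125-degree angle at 44.55 minutes past 4:00.

Final answer: 44.55 minutes past 4:00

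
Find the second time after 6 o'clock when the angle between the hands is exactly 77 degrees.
At t minutes past 6:00, the hour hand is at 30 x 6 + 0.5t degrees and the minute hand is at 6t degrees.
The smaller angle between them is 77 degrees when |30H - 5.5t| = 77 or |30H - 5.5t| = 283.
With H = 6, solve 30 x 6 - 5.5t = +/- target for each target:
  t = (30 x 6 - 77) / 5.5 = 18.73
  t = (30 x 6 + 77) / 5.5 = 46.73
  t = (30 x 6 - 283) / 5.5 = -18.73 (outside (0, 60))
  t = (30 x 6 + 283) / 5.5 = 84.18 (outside (0, 60))
Valid solutions in (0, 60): {18.73, 46.73} minutes.
The second occurrence is t = 46.73 minutes.
The hands form a 77-degree angle at 46.73 minutes past 6:00.

Final answer: 46.73 minutes past 6:00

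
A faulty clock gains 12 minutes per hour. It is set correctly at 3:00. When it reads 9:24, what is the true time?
For every 60 true minutes, the faulty clock advances 72 minutes, so 1 faulty-clock minute corresponds to 60/72 true minutes.
From 3:00 to 9:24 on the faulty dial is 384 minutes.
True elapsed: 384 x 60/72 = 320 minutes = 5 hours and 20 minutes.
True time: 3:00 + 5 hours and 20 minutes = 8:20.

Final answer: 8:20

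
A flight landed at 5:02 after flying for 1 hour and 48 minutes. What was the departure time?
Starting time: 5:02 = 302 total minutes past 12:00
Subtracting: 1 hour and 48 minutes = 108 minutes
302 - 108 = 194 minutes
= 3 hours and 14 minutes past 12:00 = 3:14

Final answer: 3:14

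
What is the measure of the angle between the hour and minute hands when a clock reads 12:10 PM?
Hour hand position: 0 x 30 + 10 x 0.5 = 5 degrees
Minute hand position: 10 x 6 = 60 degrees
Difference: |5 - 60| = 55 degrees
The angle between the hands is 55 degrees

Final answer: 55 degrees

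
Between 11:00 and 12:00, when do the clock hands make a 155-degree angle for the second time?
At t minutes past 11:00, the hour hand is at 30 x 11 + 0.5t degrees and the minute hand is at 6t degrees.
The smaller angle between them is 155 degrees when |30H - 5.5t| = 155 or |30H - 5.5t| = 205.
With H = 11, solve 30 x 11 - 5.5t = +/- target for each target:
  t = (30 x 11 - 155) / 5.5 = 31.82
  t = (30 x 11 + 155) / 5.5 = 88.18 (outside (0, 60))
  t = (30 x 11 - 205) / 5.5 = 22.73
  t = (30 x 11 + 205) / 5.5 = 97.27 (outside (0, 60))
Valid solutions in (0, 60): {22.73, 31.82} minutes.
The second occurrence is t = 31.82 minutes.
The hands form a 155-degree angle at 31.82 minutes past 11:00.

Final answer: 31.82 minutes past 11:00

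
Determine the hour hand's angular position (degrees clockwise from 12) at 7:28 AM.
The hour hand moves 30 degrees per hour and 0.5 degrees per minute.
At 7:28: (7) x 30 + 28 x 0.5 = 210 + 14 = 224 degrees

Final answer: 224 degrees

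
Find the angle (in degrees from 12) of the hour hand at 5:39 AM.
The hour hand moves 30 degrees per hour and 0.5 degrees per minute.
At 5:39: (5) x 30 + 39 x 0.5 = 150 + 19.5 = 169.5 degrees

Final answer: 169.5 degrees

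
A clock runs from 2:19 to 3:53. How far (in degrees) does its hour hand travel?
The hour hand moves 0.5 degrees per minute.
Time elapsed: 3:53 - 2:19 = 94 minutes
Angular displacement: 94 x 0.5 = 47 degrees

Final answer: 47 degrees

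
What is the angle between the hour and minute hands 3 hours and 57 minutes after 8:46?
First find the time 3 hours and 57 minutes after 8:46.
Total minutes: 8 x 60 + 46 + 3 x 60 + 57 = 763.
763 mod 720 = 43 minutes = 12:43.
Now compute the angle at 12:43:
Hour hand: 0 x 30 + 43 x 0.5 = 21.5 degrees
Minute hand: 43 x 6 = 258 degrees
Difference: |21.5 - 258| = 236.5 degrees
Smaller angle: 360 - 236.5 = 123.5 degrees

Final answer: 123.5 degrees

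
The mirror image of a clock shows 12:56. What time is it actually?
Reflection across the vertical (12-6) axis maps a hand at angle A degrees to (360 - A) degrees, which sends a reading of T minutes past 12:00 to (720 - T) minutes past 12:00.
Mirror reads 12:56 = 56 minutes past 12:00.
Actual time: (720 - 56) mod 720 = 664 minutes = 11:04.

Final answer: 11:04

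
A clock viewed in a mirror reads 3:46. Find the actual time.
Reflection across the vertical (12-6) axis maps a hand at angle A degrees to (360 - A) degrees, which sends a reading of T minutes past 12:00 to (720 - T) minutes past 12:00.
Mirror reads 3:46 = 226 minutes past 12:00.
Actual time: (720 - 226) mod 720 = 494 minutes = 8:14.

Final answer: 8:14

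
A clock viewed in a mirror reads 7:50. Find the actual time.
Reflection across the vertical (12-6) axis maps a hand at angle A degrees to (360 - A) degrees, which sends a reading of T minutes past 12:00 to (720 - T) minutes past 12:00.
Mirror reads 7:50 = 470 minutes past 12:00.
Actual time: (720 - 470) mod 720 = 250 minutes = 4:10.

Final answer: 4:10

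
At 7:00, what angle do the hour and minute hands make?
Hour hand position: 7 x 30 + 0 x 0.5 = 210 degrees
Minute hand position: 0 x 6 = 0 degrees
Difference: |210 - 0| = 210 degrees
Since 210 > 180, the smaller angle is 360 - 210 = 150 degrees

Final answer: 150 degrees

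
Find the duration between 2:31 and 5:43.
From 2:31 to 5:43:
(5 x 60 + 43) - (2 x 60 + 31) = 343 - 151 = 192 minutes
= 3 hours and 12 minutes

Final answer: 3 hours and 12 minutes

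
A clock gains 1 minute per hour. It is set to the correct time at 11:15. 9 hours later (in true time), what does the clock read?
For every 60 true minutes, the faulty clock advances 60 + 1 = 61 minutes.
True elapsed: 9 hours = 540 minutes.
Faulty clock advances: 540 x 61/60 = 549 minutes (drift: 9 minutes ahead).
Shown time: 11:15 + 549 minutes = 8:24.

Final answer: 8:24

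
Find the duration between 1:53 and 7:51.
From 1:53 to 7:51:
(7 x 60 + 51) - (1 x 60 + 53) = 471 - 113 = 358 minutes
= 5 hours and 58 minutes

Final answer: 5 hours and 58 minutes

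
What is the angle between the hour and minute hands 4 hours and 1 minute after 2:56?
First find the time 4 hours and 1 minute after 2:56.
Total minutes: 2 x 60 + 56 + 4 x 60 + 1 = 417.
417 mod 720 = 417 minutes = 6:57.
Now compute the angle at 6:57:
Hour hand: 6 x 30 + 57 x 0.5 = 208.5 degrees
Minute hand: 57 x 6 = 342 degrees
Difference: |208.5 - 342| = 133.5 degrees
The angle is 133.5 degrees

Final answer: 133.5 degrees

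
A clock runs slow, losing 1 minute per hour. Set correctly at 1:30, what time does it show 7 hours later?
For every 60 true minutes, the faulty clock advances 60 - 1 = 59 minutes.
True elapsed: 7 hours = 420 minutes.
Faulty clock advances: 420 x 59/60 = 413 minutes (drift: 7 minutes behind).
Shown time: 1:30 + 413 minutes = 8:23.

Final answer: 8:23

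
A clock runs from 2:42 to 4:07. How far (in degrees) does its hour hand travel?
The hour hand moves 0.5 degrees per minute.
Time elapsed: 4:07 - 2:42 = 85 minutes
Angular displacement: 85 x 0.5 = 42.5 degrees

Final answer: 42.5 degrees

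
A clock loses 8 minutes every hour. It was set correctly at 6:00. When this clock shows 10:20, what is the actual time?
For every 60 true minutes, the faulty clock advances 52 minutes, so 1 faulty-clock minute corresponds to 60/52 true minutes.
From 6:00 to 10:20 on the faulty dial is 260 minutes.
True elapsed: 260 x 60/52 = 300 minutes = 5 hours.
True time: 6:00 + 5 hours = 11:00.

Final answer: 11:00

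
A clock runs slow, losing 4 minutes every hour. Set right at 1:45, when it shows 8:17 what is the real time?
For every 60 true minutes, the faulty clock advances 56 minutes, so 1 faulty-clock minute corresponds to 60/56 true minutes.
From 1:45 to 8:17 on the faulty dial is 392 minutes.
True elapsed: 392 x 60/56 = 420 minutes = 7 hours.
True time: 1:45 + 7 hours = 8:45.

Final answer: 8:45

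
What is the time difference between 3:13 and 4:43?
From 3:13 to 4:43:
(4 x 60 + 43) - (3 x 60 + 13) = 283 - 193 = 90 minutes
= 1 hour and 30 minutes

Final answer: 1 hour and 30 minutes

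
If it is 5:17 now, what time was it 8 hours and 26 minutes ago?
Starting time: 5:17 = 317 total minutes past 12:00
Subtracting: 8 hours and 26 minutes = 506 minutes
317 - 506 = -189 (negative, add 12 hours = 720) = 531 minutes
= 8 hours and 51 minutes past 12:00 = 8:51

Final answer: 8:51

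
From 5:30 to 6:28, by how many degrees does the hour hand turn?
The hour hand moves 0.5 degrees per minute.
Time elapsed: 6:28 - 5:30 = 58 minutes
Angular displacement: 58 x 0.5 = 29 degrees

Final answer: 29 degrees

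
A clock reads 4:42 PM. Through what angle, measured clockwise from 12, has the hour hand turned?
The hour hand moves 30 degrees per hour and 0.5 degrees per minute.
At 4:42: (4) x 30 + 42 x 0.5 = 120 + 21 = 141 degrees

Final answer: 141 degrees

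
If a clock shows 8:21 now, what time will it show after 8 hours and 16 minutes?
Starting time: 8:21
Adding 16 minutes to 21 minutes: 21 + 16 = 37 minutes
Adding 8 hours: 8 + 8 = 16 - 12 = 4
Final time: 4:37

Final answer: 4:37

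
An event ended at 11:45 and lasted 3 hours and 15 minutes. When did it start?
Starting time: 11:45 = 705 total minutes past 12:00
Subtracting: 3 hours and 15 minutes = 195 minutes
705 - 195 = 510 minutes
= 8 hours and 30 minutes past 12:00 = 8:30

Final answer: 8:30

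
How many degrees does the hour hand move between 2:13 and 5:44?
The hour hand moves 0.5 degrees per minute.
Time elapsed: 5:44 - 2:13 = 211 minutes
Angular displacement: 211 x 0.5 = 105.5 degrees

Final answer: 105.5 degrees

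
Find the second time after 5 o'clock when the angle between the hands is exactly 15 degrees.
At t minutes past 5:00, the hour hand is at 30 x 5 + 0.5t degrees and the minute hand is at 6t degrees.
The smaller angle between them is 15 degrees when |30H - 5.5t| = 15 or |30H - 5.5t| = 345.
With H = 5, solve 30 x 5 - 5.5t = +/- target for each target:
  t = (30 x 5 - 15) / 5.5 = 24.55
  t = (30 x 5 + 15) / 5.5 = 30
  t = (30 x 5 - 345) / 5.5 = -35.45 (outside (0, 60))
  t = (30 x 5 + 345) / 5.5 = 90 (outside (0, 60))
Valid solutions in (0, 60): {24.55, 30} minutes.
The second occurrence is t = 30 minutes.
The hands form a 15-degree angle at 30 minutes past 5:00.

Final answer: 30 minutes past 5:00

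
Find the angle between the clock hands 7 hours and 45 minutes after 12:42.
First find the time 7 hours and 45 minutes after 12:42.
Total minutes: 12 x 60 + 42 + 7 x 60 + 45 = 1227.
1227 mod 720 = 507 minutes = 8:27.
Now compute the angle at 8:27:
Hour hand: 8 x 30 + 27 x 0.5 = 253.5 degrees
Minute hand: 27 x 6 = 162 degrees
Difference: |253.5 - 162| = 91.5 degrees
The angle is 91.5 degrees

Final answer: 91.5 degrees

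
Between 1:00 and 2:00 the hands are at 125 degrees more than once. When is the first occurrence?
At t minutes past 1:00, the hour hand is at 30 x 1 + 0.5t degrees and the minute hand is at 6t degrees.
The smaller angle between them is 125 degrees when |30H - 5.5t| = 125 or |30H - 5.5t| = 235.
With H = 1, solve 30 x 1 - 5.5t = +/- target for each target:
  t = (30 x 1 - 125) / 5.5 = -17.27 (outside (0, 60))
  t = (30 x 1 + 125) / 5.5 = 28.18
  t = (30 x 1 - 235) / 5.5 = -37.27 (outside (0, 60))
  t = (30 x 1 + 235) / 5.5 = 48.18
Valid solutions in (0, 60): {28.18, 48.18} minutes.
The first occurrence is t = 28.18 minutes.
The hands form a 125-degree angle at 28.18 minutes past 1:00.

Final answer: 28.18 minutes past 1:00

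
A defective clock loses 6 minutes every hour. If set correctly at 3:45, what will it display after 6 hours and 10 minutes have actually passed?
For every 60 true minutes, the faulty clock advances 60 - 6 = 54 minutes.
True elapsed: 6 hours and 10 minutes = 370 minutes.
Faulty clock advances: 370 x 54/60 = 333 minutes (drift: 37 minutes behind).
Shown time: 3:45 + 333 minutes = 9:18.

Final answer: 9:18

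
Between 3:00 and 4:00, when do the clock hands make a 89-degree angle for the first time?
At t minutes past 3:00, the hour hand is at 30 x 3 + 0.5t degrees and the minute hand is at 6t degrees.
The smaller angle between them is 89 degrees when |30H - 5.5t| = 89 or |30H - 5.5t| = 271.
With H = 3, solve 30 x 3 - 5.5t = +/- target for each target:
  t = (30 x 3 - 89) / 5.5 = 0.18
  t = (30 x 3 + 89) / 5.5 = 32.55
  t = (30 x 3 - 271) / 5.5 = -32.91 (outside (0, 60))
  t = (30 x 3 + 271) / 5.5 = 65.64 (outside (0, 60))
Valid solutions in (0, 60): {0.18, 32.55} minutes.
The first occurrence is t = 0.18 minutes.
The hands form a 89-degree angle at 0.18 minutes past 3:00.

Final answer: 0.18 minutes past 3:00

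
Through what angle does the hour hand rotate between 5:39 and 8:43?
The hour hand moves 0.5 degrees per minute.
Time elapsed: 8:43 - 5:39 = 184 minutes
Angular displacement: 184 x 0.5 = 92 degrees

Final answer: 92 degrees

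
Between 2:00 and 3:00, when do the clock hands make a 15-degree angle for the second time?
At t minutes past 2:00, the hour hand is at 30 x 2 + 0.5t degrees and the minute hand is at 6t degrees.
The smaller angle between them is 15 degrees when |30H - 5.5t| = 15 or |30H - 5.5t| = 345.
With H = 2, solve 30 x 2 - 5.5t = +/- target for each target:
  t = (30 x 2 - 15) / 5.5 = 8.18
  t = (30 x 2 + 15) / 5.5 = 13.64
  t = (30 x 2 - 345) / 5.5 = -51.82 (outside (0, 60))
  t = (30 x 2 + 345) / 5.5 = 73.64 (outside (0, 60))
Valid solutions in (0, 60): {8.18, 13.64} minutes.
The second occurrence is t = 13.64 minutes.
The hands form a 15-degree angle at 13.64 minutes past 2:00.

Final answer: 13.64 minutes past 2:00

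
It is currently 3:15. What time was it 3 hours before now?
Starting time: 3:15 = 195 total minutes past 12:00
Subtracting: 3 hours = 180 minutes
195 - 180 = 15 minutes
= 15 minutes past 12:00 = 12:15

Final answer: 12:15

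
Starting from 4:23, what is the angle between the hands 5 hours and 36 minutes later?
First find the time 5 hours and 36 minutes after 4:23.
Total minutes: 4 x 60 + 23 + 5 x 60 + 36 = 599.
599 mod 720 = 599 minutes = 9:59.
Now compute the angle at 9:59:
Hour hand: 9 x 30 + 59 x 0.5 = 299.5 degrees
Minute hand: 59 x 6 = 354 degrees
Difference: |299.5 - 354| = 54.5 degrees
The angle is 54.5 degrees

Final answer: 54.5 degrees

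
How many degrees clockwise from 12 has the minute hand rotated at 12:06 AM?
The minute hand moves 6 degrees per minute.
At 12:06: 6 x 6 = 36 degrees

Final answer: 36 degrees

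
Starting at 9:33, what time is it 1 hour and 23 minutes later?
Starting time: 9:33
Adding 23 minutes to 33 minutes: 33 + 23 = 56 minutes
Adding 1 hour: 9 + 1 = 10
Final time: 10:56

Final answer: 10:56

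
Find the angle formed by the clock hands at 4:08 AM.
Hour hand position: 4 x 30 + 8 x 0.5 = 124 degrees
Minute hand position: 8 x 6 = 48 degrees
Difference: |124 - 48| = 76 degrees
The angle between the hands is 76 degrees

Final answer: 76 degrees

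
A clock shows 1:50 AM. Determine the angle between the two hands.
Hour hand position: 1 x 30 + 50 x 0.5 = 55 degrees
Minute hand position: 50 x 6 = 300 degrees
Difference: |55 - 300| = 245 degrees
Since 245 > 180, the smaller angle is 360 - 245 = 115 degrees

Final answer: 115 degrees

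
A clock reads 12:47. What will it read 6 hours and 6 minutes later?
Starting time: 12:47
Adding 6 minutes to 47 minutes: 47 + 6 = 53 minutes
Adding 6 hours: 12 + 6 = 18 - 12 = 6
Final time: 6:53

Final answer: 6:53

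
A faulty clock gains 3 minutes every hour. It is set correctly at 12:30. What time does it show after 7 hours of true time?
For every 60 true minutes, the faulty clock advances 60 + 3 = 63 minutes.
True elapsed: 7 hours = 420 minutes.
Faulty clock advances: 420 x 63/60 = 441 minutes (drift: 21 minutes ahead).
Shown time: 12:30 + 441 minutes = 7:51.

Final answer: 7:51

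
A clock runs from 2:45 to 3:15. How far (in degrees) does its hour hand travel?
The hour hand moves 0.5 degrees per minute.
Time elapsed: 3:15 - 2:45 = 30 minutes
Angular displacement: 30 x 0.5 = 15 degrees

Final answer: 15 degrees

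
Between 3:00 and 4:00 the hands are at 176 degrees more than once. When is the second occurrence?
At t minutes past 3:00, the hour hand is at 30 x 3 + 0.5t degrees and the minute hand is at 6t degrees.
The smaller angle between them is 176 degrees when |30H - 5.5t| = 176 or |30H - 5.5t| = 184.
With H = 3, solve 30 x 3 - 5.5t = +/- target for each target:
  t = (30 x 3 - 176) / 5.5 = -15.64 (outside (0, 60))
  t = (30 x 3 + 176) / 5.5 = 48.36
  t = (30 x 3 - 184) / 5.5 = -17.09 (outside (0, 60))
  t = (30 x 3 + 184) / 5.5 = 49.82
Valid solutions in (0, 60): {48.36, 49.82} minutes.
The second occurrence is t = 49.82 minutes.
The hands form a 176-degree angle at 49.82 minutes past 3:00.

Final answer: 49.82 minutes past 3:00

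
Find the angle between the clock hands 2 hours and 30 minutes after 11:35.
First find the time 2 hours and 30 minutes after 11:35.
Total minutes: 11 x 60 + 35 + 2 x 60 + 30 = 845.
845 mod 720 = 125 minutes = 2:05.
Now compute the angle at 2:05:
Hour hand: 2 x 30 + 5 x 0.5 = 62.5 degrees
Minute hand: 5 x 6 = 30 degrees
Difference: |62.5 - 30| = 32.5 degrees
The angle is 32.5 degrees

Final answer: 32.5 degrees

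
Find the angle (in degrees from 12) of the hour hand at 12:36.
The hour hand moves 30 degrees per hour and 0.5 degrees per minute.
At 12:36: (0) x 30 + 36 x 0.5 = 0 + 18 = 18 degrees

Final answer: 18 degrees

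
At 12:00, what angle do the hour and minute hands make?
Hour hand position: 0 x 30 + 0 x 0.5 = 0 degrees
Minute hand position: 0 x 6 = 0 degrees
Difference: |0 - 0| = 0 degrees
The angle between the hands is 0 degrees

Final answer: 0 degrees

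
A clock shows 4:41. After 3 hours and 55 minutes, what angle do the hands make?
First find the time 3 hours and 55 minutes after 4:41.
Total minutes: 4 x 60 + 41 + 3 x 60 + 55 = 516.
516 mod 720 = 516 minutes = 8:36.
Now compute the angle at 8:36:
Hour hand: 8 x 30 + 36 x 0.5 = 258 degrees
Minute hand: 36 x 6 = 216 degrees
Difference: |258 - 216| = 42 degrees
The angle is 42 degrees

Final answer: 42 degrees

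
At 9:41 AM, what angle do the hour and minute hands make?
Hour hand position: 9 x 30 + 41 x 0.5 = 290.5 degrees
Minute hand position: 41 x 6 = 246 degrees
Difference: |290.5 - 246| = 44.5 degrees
The angle between the hands is 44.5 degrees

Final answer: 44.5 degrees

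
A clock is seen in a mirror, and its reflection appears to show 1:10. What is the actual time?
Reflection across the vertical (12-6) axis maps a hand at angle A degrees to (360 - A) degrees, which sends a reading of T minutes past 12:00 to (720 - T) minutes past 12:00.
Mirror reads 1:10 = 70 minutes past 12:00.
Actual time: (720 - 70) mod 720 = 650 minutes = 10:50.

Final answer: 10:50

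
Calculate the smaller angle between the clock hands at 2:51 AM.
Hour hand position: 2 x 30 + 51 x 0.5 = 85.5 degrees
Minute hand position: 51 x 6 = 306 degrees
Difference: |85.5 - 306| = 220.5 degrees
Since 220.5 > 180, the smaller angle is 360 - 220.5 = 139.5 degrees

Final answer: 139.5 degrees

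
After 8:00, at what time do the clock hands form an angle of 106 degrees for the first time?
At t minutes past 8:00, the hour hand is at 30 x 8 + 0.5t degrees and the minute hand is at 6t degrees.
The smaller angle between them is 106 degrees when |30H - 5.5t| = 106 or |30H - 5.5t| = 254.
With H = 8, solve 30 x 8 - 5.5t = +/- target for each target:
  t = (30 x 8 - 106) / 5.5 = 24.36
  t = (30 x 8 + 106) / 5.5 = 62.91 (outside (0, 60))
  t = (30 x 8 - 254) / 5.5 = -2.55 (outside (0, 60))
  t = (30 x 8 + 254) / 5.5 = 89.82 (outside (0, 60))
Valid solutions in (0, 60): {24.36} minutes.
The first occurrence is t = 24.36 minutes.
The hands form a 106-degree angle at 24.36 minutes past 8:00.

Final answer: 24.36 minutes past 8:00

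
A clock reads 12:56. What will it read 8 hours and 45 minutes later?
Starting time: 12:56
Adding 45 minutes to 56 minutes: 56 + 45 = 101 minutes = 1 hour and 41 minutes
Adding 8 hours: 12 + 8 + 1 (carry) = 21 - 12 = 9
Final time: 9:41

Final answer: 9:41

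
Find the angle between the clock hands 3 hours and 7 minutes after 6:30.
First find the time 3 hours and 7 minutes after 6:30.
Total minutes: 6 x 60 + 30 + 3 x 60 + 7 = 577.
577 mod 720 = 577 minutes = 9:37.
Now compute the angle at 9:37:
Hour hand: 9 x 30 + 37 x 0.5 = 288.5 degrees
Minute hand: 37 x 6 = 222 degrees
Difference: |288.5 - 222| = 66.5 degrees
The angle is 66.5 degrees

Final answer: 66.5 degrees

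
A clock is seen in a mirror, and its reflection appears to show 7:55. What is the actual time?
Reflection across the vertical (12-6) axis maps a hand at angle A degrees to (360 - A) degrees, which sends a reading of T minutes past 12:00 to (720 - T) minutes past 12:00.
Mirror reads 7:55 = 475 minutes past 12:00.
Actual time: (720 - 475) mod 720 = 245 minutes = 4:05.

Final answer: 4:05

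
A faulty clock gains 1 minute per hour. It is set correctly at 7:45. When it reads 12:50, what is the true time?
For every 60 true minutes, the faulty clock advances 61 minutes, so 1 faulty-clock minute corresponds to 60/61 true minutes.
From 7:45 to 12:50 on the faulty dial is 305 minutes.
True elapsed: 305 x 60/61 = 300 minutes = 5 hours.
True time: 7:45 + 5 hours = 12:45.

Final answer: 12:45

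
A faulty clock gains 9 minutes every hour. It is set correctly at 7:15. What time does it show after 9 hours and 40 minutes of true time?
For every 60 true minutes, the faulty clock advances 60 + 9 = 69 minutes.
True elapsed: 9 hours and 40 minutes = 580 minutes.
Faulty clock advances: 580 x 69/60 = 667 minutes (drift: 87 minutes ahead).
Shown time: 7:15 + 667 minutes = 6:22.

Final answer: 6:22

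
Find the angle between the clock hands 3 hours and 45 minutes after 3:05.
First find the time 3 hours and 45 minutes after 3:05.
Total minutes: 3 x 60 + 5 + 3 x 60 + 45 = 410.
410 mod 720 = 410 minutes = 6:50.
Now compute the angle at 6:50:
Hour hand: 6 x 30 + 50 x 0.5 = 205 degrees
Minute hand: 50 x 6 = 300 degrees
Difference: |205 - 300| = 95 degrees
The angle is 95 degrees

Final answer: 95 degrees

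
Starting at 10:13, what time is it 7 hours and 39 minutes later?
Starting time: 10:13
Adding 39 minutes to 13 minutes: 13 + 39 = 52 minutes
Adding 7 hours: 10 + 7 = 17 - 12 = 5
Final time: 5:52

Final answer: 5:52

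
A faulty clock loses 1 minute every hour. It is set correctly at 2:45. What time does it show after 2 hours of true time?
For every 60 true minutes, the faulty clock advances 60 - 1 = 59 minutes.
True elapsed: 2 hours = 120 minutes.
Faulty clock advances: 120 x 59/60 = 118 minutes (drift: 2 minutes behind).
Shown time: 2:45 + 118 minutes = 4:43.

Final answer: 4:43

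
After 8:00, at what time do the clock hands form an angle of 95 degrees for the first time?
At t minutes past 8:00, the hour hand is at 30 x 8 + 0.5t degrees and the minute hand is at 6t degrees.
The smaller angle between them is 95 degrees when |30H - 5.5t| = 95 or |30H - 5.5t| = 265.
With H = 8, solve 30 x 8 - 5.5t = +/- target for each target:
  t = (30 x 8 - 95) / 5.5 = 26.36
  t = (30 x 8 + 95) / 5.5 = 60.91 (outside (0, 60))
  t = (30 x 8 - 265) / 5.5 = -4.55 (outside (0, 60))
  t = (30 x 8 + 265) / 5.5 = 91.82 (outside (0, 60))
Valid solutions in (0, 60): {26.36} minutes.
The first occurrence is t = 26.36 minutes.
The hands form a 95-degree angle at 26.36 minutes past 8:00.

Final answer: 26.36 minutes past 8:00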